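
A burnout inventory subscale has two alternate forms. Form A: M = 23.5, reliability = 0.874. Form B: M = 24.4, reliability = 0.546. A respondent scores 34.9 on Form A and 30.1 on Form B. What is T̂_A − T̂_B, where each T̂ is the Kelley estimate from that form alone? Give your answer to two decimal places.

5.95

T̂_A = 0.874(34.9) + 0.126(23.5) = 33.4636
T̂_B = 0.546(30.1) + 0.454(24.4) = 27.5122
T̂_A − T̂_B = 5.9514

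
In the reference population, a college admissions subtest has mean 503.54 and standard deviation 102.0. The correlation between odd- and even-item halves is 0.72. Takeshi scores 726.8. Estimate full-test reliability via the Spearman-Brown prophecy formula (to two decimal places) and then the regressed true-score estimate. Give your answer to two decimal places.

Spearman-Brown: ρ = 2r/(1 + r) = 2(0.72)/(1 + 0.72) = 1.440/1.72 = 0.8372 → 0.84
T̂ = 0.84(726.8) + 0.16(503.54) = 610.512 + 80.5664 = 691.078 → 691.08

691.08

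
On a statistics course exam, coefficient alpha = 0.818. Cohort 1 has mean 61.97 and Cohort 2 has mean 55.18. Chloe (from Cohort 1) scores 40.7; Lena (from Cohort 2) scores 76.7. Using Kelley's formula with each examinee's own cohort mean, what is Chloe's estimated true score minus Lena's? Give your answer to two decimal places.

T̂_Chloe = 0.818(40.7) + 0.182(61.97) = 44.5711
T̂_Lena = 0.818(76.7) + 0.182(55.18) = 72.7834
Difference = 44.5711 − 72.7834 = -28.2122

-28.21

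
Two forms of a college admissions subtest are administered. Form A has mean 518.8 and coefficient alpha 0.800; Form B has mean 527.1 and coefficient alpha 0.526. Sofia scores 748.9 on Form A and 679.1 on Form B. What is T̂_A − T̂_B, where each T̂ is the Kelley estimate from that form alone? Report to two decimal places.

T̂_A = 0.800(748.9) + 0.200(518.8) = 702.8800
T̂_B = 0.526(679.1) + 0.474(527.1) = 607.0520
T̂_A − T̂_B = 95.8280

95.83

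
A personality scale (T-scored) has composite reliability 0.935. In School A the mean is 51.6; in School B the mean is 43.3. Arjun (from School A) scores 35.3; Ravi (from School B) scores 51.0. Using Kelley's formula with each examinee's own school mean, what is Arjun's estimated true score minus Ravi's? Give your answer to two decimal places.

-14.14

T̂_Arjun = 0.935(35.3) + 0.065(51.6) = 36.3595
T̂_Ravi = 0.935(51.0) + 0.065(43.3) = 50.4995
Difference = 36.3595 − 50.4995 = -14.1400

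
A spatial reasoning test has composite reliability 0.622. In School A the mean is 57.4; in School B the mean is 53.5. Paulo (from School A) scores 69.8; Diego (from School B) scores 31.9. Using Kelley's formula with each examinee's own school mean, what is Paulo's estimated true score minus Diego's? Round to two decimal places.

25.05

T̂_Paulo = 0.622(69.8) + 0.378(57.4) = 65.1128
T̂_Diego = 0.622(31.9) + 0.378(53.5) = 40.0648
Difference = 65.1128 − 40.0648 = 25.0480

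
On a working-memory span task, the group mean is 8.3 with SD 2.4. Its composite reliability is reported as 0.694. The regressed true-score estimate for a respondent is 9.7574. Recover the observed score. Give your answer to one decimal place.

10.4

T̂ = ρX + (1 − ρ)μ  ⇒  X = (T̂ − (1 − ρ)μ) / ρ
X = (9.7574 − 0.306 × 8.3) / 0.694 = (9.7574 − 2.5398) / 0.694 = 7.2176 / 0.694 = 10.400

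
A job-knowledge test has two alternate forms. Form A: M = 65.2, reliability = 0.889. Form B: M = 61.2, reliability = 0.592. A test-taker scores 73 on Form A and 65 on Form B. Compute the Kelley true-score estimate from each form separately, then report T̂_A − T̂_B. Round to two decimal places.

8.68

T̂_A = 0.889(73) + 0.111(65.2) = 72.1342
T̂_B = 0.592(65) + 0.408(61.2) = 63.4496
T̂_A − T̂_B = 8.6846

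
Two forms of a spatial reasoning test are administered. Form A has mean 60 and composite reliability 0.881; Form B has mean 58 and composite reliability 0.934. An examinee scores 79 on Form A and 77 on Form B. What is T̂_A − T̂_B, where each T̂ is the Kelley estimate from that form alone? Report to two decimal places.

T̂_A = 0.881(79) + 0.119(60) = 76.7390
T̂_B = 0.934(77) + 0.066(58) = 75.7460
T̂_A − T̂_B = 0.9930

0.99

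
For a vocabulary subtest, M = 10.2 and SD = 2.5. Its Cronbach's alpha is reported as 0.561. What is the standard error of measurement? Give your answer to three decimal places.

SEM = SD · √(1 − ρ) = 2.5 × √0.439 = 2.5 × 0.6626 = 1.6564

1.656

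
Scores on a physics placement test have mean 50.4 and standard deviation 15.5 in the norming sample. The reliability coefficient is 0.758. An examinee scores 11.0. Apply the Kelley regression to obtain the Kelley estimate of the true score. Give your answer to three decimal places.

20.535

T̂ = ρX + (1 − ρ)μ
  = 0.758 × 11.0 + 0.242 × 50.4
  = 8.3380 + 12.1968
  = 20.5348
  ≈ 20.535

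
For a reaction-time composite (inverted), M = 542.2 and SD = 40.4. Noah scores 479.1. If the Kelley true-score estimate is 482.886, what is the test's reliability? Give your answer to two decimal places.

0.94

T̂ = ρX + (1 − ρ)μ  ⇒  T̂ − μ = ρ(X − μ)
ρ = (T̂ − μ)/(X − μ) = (482.886 − 542.2) / (479.1 − 542.2) = -59.314 / -63.1 = 0.9400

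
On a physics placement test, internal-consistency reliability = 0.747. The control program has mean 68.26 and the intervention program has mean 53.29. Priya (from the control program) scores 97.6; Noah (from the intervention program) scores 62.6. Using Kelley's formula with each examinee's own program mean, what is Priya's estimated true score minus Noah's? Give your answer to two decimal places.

T̂_Priya = 0.747(97.6) + 0.253(68.26) = 90.1770
T̂_Noah = 0.747(62.6) + 0.253(53.29) = 60.2446
Difference = 90.1770 − 60.2446 = 29.9324

29.93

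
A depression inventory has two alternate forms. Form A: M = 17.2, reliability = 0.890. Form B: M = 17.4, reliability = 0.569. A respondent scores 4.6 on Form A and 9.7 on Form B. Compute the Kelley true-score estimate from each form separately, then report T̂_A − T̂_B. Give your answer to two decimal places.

-7.03

T̂_A = 0.890(4.6) + 0.110(17.2) = 5.9860
T̂_B = 0.569(9.7) + 0.431(17.4) = 13.0187
T̂_A − T̂_B = -7.0327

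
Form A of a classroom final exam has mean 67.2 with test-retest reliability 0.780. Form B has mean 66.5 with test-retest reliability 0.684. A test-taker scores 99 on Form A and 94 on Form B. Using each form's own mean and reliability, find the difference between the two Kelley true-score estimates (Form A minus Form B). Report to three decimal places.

T̂_A = 0.780(99) + 0.220(67.2) = 92.00400
T̂_B = 0.684(94) + 0.316(66.5) = 85.31000
T̂_A − T̂_B = 6.69400

6.694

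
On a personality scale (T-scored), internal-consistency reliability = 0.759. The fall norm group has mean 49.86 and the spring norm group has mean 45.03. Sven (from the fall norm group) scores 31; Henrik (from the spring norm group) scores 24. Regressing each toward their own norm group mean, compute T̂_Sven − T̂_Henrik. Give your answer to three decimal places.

T̂_Sven = 0.759(31) + 0.241(49.86) = 35.54526
T̂_Henrik = 0.759(24) + 0.241(45.03) = 29.06823
Difference = 35.54526 − 29.06823 = 6.47703

6.477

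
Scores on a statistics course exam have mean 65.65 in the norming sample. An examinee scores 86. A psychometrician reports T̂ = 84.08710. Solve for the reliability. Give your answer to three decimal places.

T̂ = ρX + (1 − ρ)μ  ⇒  T̂ − μ = ρ(X − μ)
ρ = (T̂ − μ)/(X − μ) = (84.08710 − 65.65) / (86 − 65.65) = 18.43710 / 20.35 = 0.90600

0.906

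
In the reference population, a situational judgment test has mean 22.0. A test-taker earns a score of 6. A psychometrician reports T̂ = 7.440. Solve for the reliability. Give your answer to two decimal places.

0.91

T̂ = ρX + (1 − ρ)μ  ⇒  T̂ − μ = ρ(X − μ)
ρ = (T̂ − μ)/(X − μ) = (7.440 − 22.0) / (6 − 22.0) = -14.560 / -16.0 = 0.9100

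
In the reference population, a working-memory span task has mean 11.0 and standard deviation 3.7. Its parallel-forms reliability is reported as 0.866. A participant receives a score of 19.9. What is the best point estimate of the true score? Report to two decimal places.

Regress the observed score toward the mean by the unreliability: T̂ = 0.866·19.9 + 0.134·11.0 = 17.2334 + 1.4740 = 18.707.

18.71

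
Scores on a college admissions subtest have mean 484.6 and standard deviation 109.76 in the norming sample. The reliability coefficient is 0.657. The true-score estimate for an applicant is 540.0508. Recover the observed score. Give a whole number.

569

T̂ = ρX + (1 − ρ)μ  ⇒  X = (T̂ − (1 − ρ)μ) / ρ
X = (540.0508 − 0.343 × 484.6) / 0.657 = (540.0508 − 166.2178) / 0.657 = 373.8330 / 0.657 = 569.00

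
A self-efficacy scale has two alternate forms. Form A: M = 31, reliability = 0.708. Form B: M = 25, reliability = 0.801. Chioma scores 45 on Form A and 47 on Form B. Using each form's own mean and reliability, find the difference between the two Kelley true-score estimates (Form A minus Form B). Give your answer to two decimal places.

-1.71

T̂_A = 0.708(45) + 0.292(31) = 40.9120
T̂_B = 0.801(47) + 0.199(25) = 42.6220
T̂_A − T̂_B = -1.7100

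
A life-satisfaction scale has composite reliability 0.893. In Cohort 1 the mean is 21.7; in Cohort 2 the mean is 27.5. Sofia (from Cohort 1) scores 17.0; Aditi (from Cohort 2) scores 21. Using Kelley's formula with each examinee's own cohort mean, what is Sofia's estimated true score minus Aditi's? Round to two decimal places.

-4.19

T̂_Sofia = 0.893(17.0) + 0.107(21.7) = 17.5029
T̂_Aditi = 0.893(21) + 0.107(27.5) = 21.6955
Difference = 17.5029 − 21.6955 = -4.1926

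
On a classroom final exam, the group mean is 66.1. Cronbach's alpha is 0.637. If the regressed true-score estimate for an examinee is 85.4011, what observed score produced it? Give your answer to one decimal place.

96.4

T̂ = ρX + (1 − ρ)μ  ⇒  X = (T̂ − (1 − ρ)μ) / ρ
X = (85.4011 − 0.363 × 66.1) / 0.637 = (85.4011 − 23.9943) / 0.637 = 61.4068 / 0.637 = 96.400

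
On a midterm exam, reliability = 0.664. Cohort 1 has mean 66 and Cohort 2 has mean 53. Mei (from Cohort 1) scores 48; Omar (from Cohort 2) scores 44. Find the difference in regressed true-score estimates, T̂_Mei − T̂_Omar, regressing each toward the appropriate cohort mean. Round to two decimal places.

7.02

T̂_Mei = 0.664(48) + 0.336(66) = 54.0480
T̂_Omar = 0.664(44) + 0.336(53) = 47.0240
Difference = 54.0480 − 47.0240 = 7.0240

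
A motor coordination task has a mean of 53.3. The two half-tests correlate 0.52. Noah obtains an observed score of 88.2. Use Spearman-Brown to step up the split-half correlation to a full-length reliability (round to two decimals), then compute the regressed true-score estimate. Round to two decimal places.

77.03

Spearman-Brown: ρ = 2r/(1 + r) = 2(0.52)/(1 + 0.52) = 1.040/1.52 = 0.6842 → 0.68
Weight the observed score by reliability and the mean by (1 − reliability): T̂ = 0.68·88.2 + 0.32·53.3 = 59.976 + 17.056 = 77.032.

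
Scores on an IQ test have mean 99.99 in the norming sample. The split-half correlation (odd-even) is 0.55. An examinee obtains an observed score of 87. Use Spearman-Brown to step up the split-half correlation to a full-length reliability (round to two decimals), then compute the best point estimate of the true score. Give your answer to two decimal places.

90.77

Spearman-Brown: ρ = 2r/(1 + r) = 2(0.55)/(1 + 0.55) = 1.100/1.55 = 0.7097 → 0.71
T̂ = 0.71(87) + 0.29(99.99) = 61.77 + 28.9971 = 90.767 → 90.77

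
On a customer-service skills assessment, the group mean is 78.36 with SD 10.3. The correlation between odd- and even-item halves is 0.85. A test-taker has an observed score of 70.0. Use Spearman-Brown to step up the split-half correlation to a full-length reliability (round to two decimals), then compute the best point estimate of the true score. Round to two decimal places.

70.67

Spearman-Brown: ρ = 2r/(1 + r) = 2(0.85)/(1 + 0.85) = 1.700/1.85 = 0.9189 → 0.92
T̂ = ρX + (1 − ρ)μ
  = 0.92 × 70.0 + 0.08 × 78.36
  = 64.400 + 6.2688
  = 70.669
  ≈ 70.67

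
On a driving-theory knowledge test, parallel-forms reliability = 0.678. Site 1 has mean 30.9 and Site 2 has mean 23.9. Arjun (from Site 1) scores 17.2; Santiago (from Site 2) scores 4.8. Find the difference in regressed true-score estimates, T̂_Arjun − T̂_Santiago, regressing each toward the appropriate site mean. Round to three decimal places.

T̂_Arjun = 0.678(17.2) + 0.322(30.9) = 21.61140
T̂_Santiago = 0.678(4.8) + 0.322(23.9) = 10.95020
Difference = 21.61140 − 10.95020 = 10.66120

10.661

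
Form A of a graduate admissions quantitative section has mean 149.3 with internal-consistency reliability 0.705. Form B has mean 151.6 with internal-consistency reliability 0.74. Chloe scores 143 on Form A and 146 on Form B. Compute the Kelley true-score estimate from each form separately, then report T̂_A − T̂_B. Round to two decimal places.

-2.60

T̂_A = 0.705(143) + 0.295(149.3) = 144.8585
T̂_B = 0.74(146) + 0.26(151.6) = 147.4560
T̂_A − T̂_B = -2.5975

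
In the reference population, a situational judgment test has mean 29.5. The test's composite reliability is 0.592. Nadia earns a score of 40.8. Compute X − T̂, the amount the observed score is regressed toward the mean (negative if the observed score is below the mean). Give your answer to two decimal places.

T̂ = ρX + (1 − ρ)μ
  = 0.592 × 40.8 + 0.408 × 29.5
  = 24.1536 + 12.0360
  = 36.1896
  ≈ 36.190
X − T̂ = 40.8 − 36.190 = 4.610 → 4.61

4.61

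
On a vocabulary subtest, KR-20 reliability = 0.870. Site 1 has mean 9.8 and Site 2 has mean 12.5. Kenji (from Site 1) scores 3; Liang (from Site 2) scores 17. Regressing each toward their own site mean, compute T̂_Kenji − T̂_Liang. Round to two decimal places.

-12.53

T̂_Kenji = 0.870(3) + 0.130(9.8) = 3.8840
T̂_Liang = 0.870(17) + 0.130(12.5) = 16.4150
Difference = 3.8840 − 16.4150 = -12.5310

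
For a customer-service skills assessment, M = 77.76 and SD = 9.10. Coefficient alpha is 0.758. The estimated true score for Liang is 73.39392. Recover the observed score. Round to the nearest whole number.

72

T̂ = ρX + (1 − ρ)μ  ⇒  X = (T̂ − (1 − ρ)μ) / ρ
X = (73.39392 − 0.242 × 77.76) / 0.758 = (73.39392 − 18.81792) / 0.758 = 54.57600 / 0.758 = 72.00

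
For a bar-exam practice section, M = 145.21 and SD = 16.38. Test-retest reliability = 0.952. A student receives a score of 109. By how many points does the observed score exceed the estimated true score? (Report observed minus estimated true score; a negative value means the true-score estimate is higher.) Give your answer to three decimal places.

-1.738

T̂ = ρX + (1 − ρ)μ
  = 0.952 × 109 + 0.048 × 145.21
  = 103.768 + 6.97008
  = 110.73808
  ≈ 110.7381
X − T̂ = 109 − 110.7381 = -1.7381 → -1.738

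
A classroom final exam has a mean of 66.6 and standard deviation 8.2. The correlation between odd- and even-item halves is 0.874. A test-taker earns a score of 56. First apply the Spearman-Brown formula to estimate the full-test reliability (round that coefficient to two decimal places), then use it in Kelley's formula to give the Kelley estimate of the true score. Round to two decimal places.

Spearman-Brown: ρ = 2r/(1 + r) = 2(0.874)/(1 + 0.874) = 1.7480/1.874 = 0.9328 → 0.93
Kelley's formula gives T̂ = 0.93·56 + 0.07·66.6 = 52.08 + 4.662 = 56.742.

56.74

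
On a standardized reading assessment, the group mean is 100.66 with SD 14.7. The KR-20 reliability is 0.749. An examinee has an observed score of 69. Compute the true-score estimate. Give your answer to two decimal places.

76.95

Kelley's formula gives T̂ = 0.749·69 + 0.251·100.66 = 51.681 + 25.26566 = 76.947.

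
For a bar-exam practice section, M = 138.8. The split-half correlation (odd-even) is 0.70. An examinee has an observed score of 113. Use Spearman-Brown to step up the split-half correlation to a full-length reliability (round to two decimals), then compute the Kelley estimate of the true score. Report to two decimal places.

117.64

Spearman-Brown: ρ = 2r/(1 + r) = 2(0.70)/(1 + 0.70) = 1.400/1.70 = 0.8235 → 0.82
Kelley's formula gives T̂ = 0.82·113 + 0.18·138.8 = 92.66 + 24.984 = 117.644.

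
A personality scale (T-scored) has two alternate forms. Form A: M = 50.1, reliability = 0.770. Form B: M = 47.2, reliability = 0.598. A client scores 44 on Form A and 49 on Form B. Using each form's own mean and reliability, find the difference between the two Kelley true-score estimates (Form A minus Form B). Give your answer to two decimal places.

-2.87

T̂_A = 0.770(44) + 0.230(50.1) = 45.4030
T̂_B = 0.598(49) + 0.402(47.2) = 48.2764
T̂_A − T̂_B = -2.8734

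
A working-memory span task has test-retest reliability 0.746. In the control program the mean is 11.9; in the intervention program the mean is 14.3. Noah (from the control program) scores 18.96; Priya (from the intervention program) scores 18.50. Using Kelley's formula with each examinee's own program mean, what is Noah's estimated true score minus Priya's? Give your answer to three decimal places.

T̂_Noah = 0.746(18.96) + 0.254(11.9) = 17.16676
T̂_Priya = 0.746(18.50) + 0.254(14.3) = 17.43320
Difference = 17.16676 − 17.43320 = -0.26644

-0.266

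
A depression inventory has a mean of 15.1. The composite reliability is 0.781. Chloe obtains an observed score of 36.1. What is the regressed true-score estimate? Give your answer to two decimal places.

Weight the observed score by reliability and the mean by (1 − reliability): T̂ = 0.781·36.1 + 0.219·15.1 = 28.1941 + 3.3069 = 31.501.

31.50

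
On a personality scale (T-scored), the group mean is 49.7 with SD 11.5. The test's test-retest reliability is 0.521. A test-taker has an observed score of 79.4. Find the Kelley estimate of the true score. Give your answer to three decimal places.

65.174

T̂ = ρX + (1 − ρ)μ
  = 0.521 × 79.4 + 0.479 × 49.7
  = 41.3674 + 23.8063
  = 65.1737
  ≈ 65.174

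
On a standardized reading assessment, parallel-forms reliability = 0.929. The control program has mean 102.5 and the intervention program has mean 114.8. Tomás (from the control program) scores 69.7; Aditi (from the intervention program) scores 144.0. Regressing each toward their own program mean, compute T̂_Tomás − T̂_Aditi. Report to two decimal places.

-69.90

T̂_Tomás = 0.929(69.7) + 0.071(102.5) = 72.0288
T̂_Aditi = 0.929(144.0) + 0.071(114.8) = 141.9268
Difference = 72.0288 − 141.9268 = -69.8980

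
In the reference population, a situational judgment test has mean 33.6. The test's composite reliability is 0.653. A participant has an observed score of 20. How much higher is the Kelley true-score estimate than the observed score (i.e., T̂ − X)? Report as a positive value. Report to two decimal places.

Regress the observed score toward the mean by the unreliability: T̂ = 0.653·20 + 0.347·33.6 = 13.060 + 11.6592 = 24.7192.
T̂ − X = 24.719 − 20 = 4.719 → 4.72

4.72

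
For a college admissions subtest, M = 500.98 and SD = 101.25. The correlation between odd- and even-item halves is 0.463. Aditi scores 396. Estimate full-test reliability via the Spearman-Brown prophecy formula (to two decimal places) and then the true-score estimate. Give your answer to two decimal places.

434.84

Spearman-Brown: ρ = 2r/(1 + r) = 2(0.463)/(1 + 0.463) = 0.9260/1.463 = 0.6329 → 0.63
T̂ = 0.63(396) + 0.37(500.98) = 249.48 + 185.3626 = 434.843 → 434.84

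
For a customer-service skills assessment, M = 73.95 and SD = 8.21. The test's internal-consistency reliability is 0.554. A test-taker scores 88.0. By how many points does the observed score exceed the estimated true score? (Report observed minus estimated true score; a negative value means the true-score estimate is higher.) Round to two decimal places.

Weight the observed score by reliability and the mean by (1 − reliability): T̂ = 0.554·88.0 + 0.446·73.95 = 48.7520 + 32.98170 = 81.7337.
X − T̂ = 88.0 − 81.734 = 6.266 → 6.27

6.27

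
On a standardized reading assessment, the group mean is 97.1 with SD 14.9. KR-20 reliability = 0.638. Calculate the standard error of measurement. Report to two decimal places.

8.96

SEM = SD · √(1 − ρ) = 14.9 × √0.362 = 14.9 × 0.6017 = 8.965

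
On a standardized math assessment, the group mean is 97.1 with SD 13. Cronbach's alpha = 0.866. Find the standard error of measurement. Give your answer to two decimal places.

SEM = SD · √(1 − ρ) = 13 × √0.134 = 13 × 0.3661 = 4.759

4.76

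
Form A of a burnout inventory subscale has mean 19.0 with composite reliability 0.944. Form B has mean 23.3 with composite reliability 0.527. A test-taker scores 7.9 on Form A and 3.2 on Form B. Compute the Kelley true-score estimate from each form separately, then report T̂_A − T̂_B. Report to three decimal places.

-4.186

T̂_A = 0.944(7.9) + 0.056(19.0) = 8.52160
T̂_B = 0.527(3.2) + 0.473(23.3) = 12.70730
T̂_A − T̂_B = -4.18570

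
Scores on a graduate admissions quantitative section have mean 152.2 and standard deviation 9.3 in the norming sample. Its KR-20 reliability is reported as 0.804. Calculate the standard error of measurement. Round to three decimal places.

4.117

SEM = SD · √(1 − ρ) = 9.3 × √0.196 = 9.3 × 0.4427 = 4.1173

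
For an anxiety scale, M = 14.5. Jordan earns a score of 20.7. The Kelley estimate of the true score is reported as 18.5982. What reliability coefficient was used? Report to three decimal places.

T̂ = ρX + (1 − ρ)μ  ⇒  T̂ − μ = ρ(X − μ)
ρ = (T̂ − μ)/(X − μ) = (18.5982 − 14.5) / (20.7 − 14.5) = 4.0982 / 6.2 = 0.66100

0.661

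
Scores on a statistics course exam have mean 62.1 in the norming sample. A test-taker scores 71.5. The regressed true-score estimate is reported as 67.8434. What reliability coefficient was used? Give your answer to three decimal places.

0.611

T̂ = ρX + (1 − ρ)μ  ⇒  T̂ − μ = ρ(X − μ)
ρ = (T̂ − μ)/(X − μ) = (67.8434 − 62.1) / (71.5 − 62.1) = 5.7434 / 9.4 = 0.61100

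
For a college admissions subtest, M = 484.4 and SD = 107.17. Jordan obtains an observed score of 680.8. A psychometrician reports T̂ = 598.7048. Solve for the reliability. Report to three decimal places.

0.582

T̂ = ρX + (1 − ρ)μ  ⇒  T̂ − μ = ρ(X − μ)
ρ = (T̂ − μ)/(X − μ) = (598.7048 − 484.4) / (680.8 − 484.4) = 114.3048 / 196.4 = 0.58200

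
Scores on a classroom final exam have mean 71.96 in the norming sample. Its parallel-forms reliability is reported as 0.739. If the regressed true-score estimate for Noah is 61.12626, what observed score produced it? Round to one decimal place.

T̂ = ρX + (1 − ρ)μ  ⇒  X = (T̂ − (1 − ρ)μ) / ρ
X = (61.12626 − 0.261 × 71.96) / 0.739 = (61.12626 − 18.78156) / 0.739 = 42.34470 / 0.739 = 57.300

57.3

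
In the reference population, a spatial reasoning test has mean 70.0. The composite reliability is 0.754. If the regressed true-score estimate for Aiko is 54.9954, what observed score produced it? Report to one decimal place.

50.1

T̂ = ρX + (1 − ρ)μ  ⇒  X = (T̂ − (1 − ρ)μ) / ρ
X = (54.9954 − 0.246 × 70.0) / 0.754 = (54.9954 − 17.2200) / 0.754 = 37.7754 / 0.754 = 50.100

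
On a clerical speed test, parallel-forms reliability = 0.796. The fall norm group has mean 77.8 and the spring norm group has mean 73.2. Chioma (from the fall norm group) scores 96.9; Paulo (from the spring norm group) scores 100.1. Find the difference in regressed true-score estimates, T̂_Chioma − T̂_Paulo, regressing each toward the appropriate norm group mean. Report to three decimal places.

-1.609

T̂_Chioma = 0.796(96.9) + 0.204(77.8) = 93.00360
T̂_Paulo = 0.796(100.1) + 0.204(73.2) = 94.61240
Difference = 93.00360 − 94.61240 = -1.60880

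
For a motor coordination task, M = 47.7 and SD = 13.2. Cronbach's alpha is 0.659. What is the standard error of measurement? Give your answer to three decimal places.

SEM = SD · √(1 − ρ) = 13.2 × √0.341 = 13.2 × 0.5840 = 7.7082

7.708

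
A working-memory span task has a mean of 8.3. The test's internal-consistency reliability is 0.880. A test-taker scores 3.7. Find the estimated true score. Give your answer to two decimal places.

T̂ = 0.880(3.7) + 0.120(8.3) = 3.2560 + 0.9960 = 4.252 → 4.25

4.25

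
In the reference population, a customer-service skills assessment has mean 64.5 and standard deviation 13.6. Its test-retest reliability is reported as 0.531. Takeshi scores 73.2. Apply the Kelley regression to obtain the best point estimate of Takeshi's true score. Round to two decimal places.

T̂ = 0.531(73.2) + 0.469(64.5) = 38.8692 + 30.2505 = 69.120 → 69.12

69.12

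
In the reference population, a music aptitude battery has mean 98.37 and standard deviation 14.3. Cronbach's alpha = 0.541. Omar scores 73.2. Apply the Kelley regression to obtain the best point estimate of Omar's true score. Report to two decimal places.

84.75

T̂ = 0.541(73.2) + 0.459(98.37) = 39.6012 + 45.15183 = 84.753 → 84.75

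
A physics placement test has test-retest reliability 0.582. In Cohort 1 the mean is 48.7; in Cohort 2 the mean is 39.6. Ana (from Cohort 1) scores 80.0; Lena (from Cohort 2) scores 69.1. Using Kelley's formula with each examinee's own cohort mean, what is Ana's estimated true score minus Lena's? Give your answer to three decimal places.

T̂_Ana = 0.582(80.0) + 0.418(48.7) = 66.91660
T̂_Lena = 0.582(69.1) + 0.418(39.6) = 56.76900
Difference = 66.91660 − 56.76900 = 10.14760

10.148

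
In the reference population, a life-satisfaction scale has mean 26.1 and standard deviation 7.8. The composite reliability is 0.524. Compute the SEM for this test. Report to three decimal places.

SEM = SD · √(1 − ρ) = 7.8 × √0.476 = 7.8 × 0.6899 = 5.3814

5.381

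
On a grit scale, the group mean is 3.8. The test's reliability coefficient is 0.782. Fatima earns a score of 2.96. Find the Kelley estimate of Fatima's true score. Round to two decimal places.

Weight the observed score by reliability and the mean by (1 − reliability): T̂ = 0.782·2.96 + 0.218·3.8 = 2.31472 + 0.8284 = 3.143.

3.14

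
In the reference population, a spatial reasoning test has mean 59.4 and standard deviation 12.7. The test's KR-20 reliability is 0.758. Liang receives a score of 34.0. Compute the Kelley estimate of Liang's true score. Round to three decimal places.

40.147

Weight the observed score by reliability and the mean by (1 − reliability): T̂ = 0.758·34.0 + 0.242·59.4 = 25.7720 + 14.3748 = 40.1468.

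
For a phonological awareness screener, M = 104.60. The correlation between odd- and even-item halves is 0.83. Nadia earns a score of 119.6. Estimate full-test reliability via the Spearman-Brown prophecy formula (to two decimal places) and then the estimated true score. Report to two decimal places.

118.25

Spearman-Brown: ρ = 2r/(1 + r) = 2(0.83)/(1 + 0.83) = 1.660/1.83 = 0.9071 → 0.91
Regress the observed score toward the mean by the unreliability: T̂ = 0.91·119.6 + 0.09·104.60 = 108.836 + 9.4140 = 118.250.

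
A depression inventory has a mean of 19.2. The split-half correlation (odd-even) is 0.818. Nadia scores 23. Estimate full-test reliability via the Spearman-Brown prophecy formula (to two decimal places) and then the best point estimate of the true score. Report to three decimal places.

22.620

Spearman-Brown: ρ = 2r/(1 + r) = 2(0.818)/(1 + 0.818) = 1.6360/1.818 = 0.8999 → 0.90
T̂ = ρX + (1 − ρ)μ
  = 0.90 × 23 + 0.10 × 19.2
  = 20.70 + 1.920
  = 22.6200
  ≈ 22.620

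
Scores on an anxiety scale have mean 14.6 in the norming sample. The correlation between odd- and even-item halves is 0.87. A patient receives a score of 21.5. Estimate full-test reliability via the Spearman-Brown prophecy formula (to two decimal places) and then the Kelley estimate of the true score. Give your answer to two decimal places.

21.02

Spearman-Brown: ρ = 2r/(1 + r) = 2(0.87)/(1 + 0.87) = 1.740/1.87 = 0.9305 → 0.93
T̂ = ρX + (1 − ρ)μ
  = 0.93 × 21.5 + 0.07 × 14.6
  = 19.995 + 1.022
  = 21.017
  ≈ 21.02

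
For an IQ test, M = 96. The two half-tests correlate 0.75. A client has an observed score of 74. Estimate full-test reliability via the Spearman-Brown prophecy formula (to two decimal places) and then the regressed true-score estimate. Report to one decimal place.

Spearman-Brown: ρ = 2r/(1 + r) = 2(0.75)/(1 + 0.75) = 1.500/1.75 = 0.8571 → 0.86
T̂ = ρX + (1 − ρ)μ
  = 0.86 × 74 + 0.14 × 96
  = 63.64 + 13.44
  = 77.08
  ≈ 77.1

77.1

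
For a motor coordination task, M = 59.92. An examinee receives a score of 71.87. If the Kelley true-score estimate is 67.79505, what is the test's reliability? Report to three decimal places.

T̂ = ρX + (1 − ρ)μ  ⇒  T̂ − μ = ρ(X − μ)
ρ = (T̂ − μ)/(X − μ) = (67.79505 − 59.92) / (71.87 − 59.92) = 7.87505 / 11.95 = 0.65900

0.659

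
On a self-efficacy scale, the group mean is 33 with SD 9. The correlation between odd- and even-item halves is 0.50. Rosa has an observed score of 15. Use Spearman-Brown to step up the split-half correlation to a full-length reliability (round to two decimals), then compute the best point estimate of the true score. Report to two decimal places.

Spearman-Brown: ρ = 2r/(1 + r) = 2(0.50)/(1 + 0.50) = 1.000/1.50 = 0.6667 → 0.67
T̂ = 0.67(15) + 0.33(33) = 10.05 + 10.89 = 20.940 → 20.94

20.94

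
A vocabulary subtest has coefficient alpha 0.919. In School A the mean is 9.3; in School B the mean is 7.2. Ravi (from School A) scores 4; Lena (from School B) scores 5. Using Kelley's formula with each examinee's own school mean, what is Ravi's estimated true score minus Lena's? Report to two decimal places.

-0.75

T̂_Ravi = 0.919(4) + 0.081(9.3) = 4.4293
T̂_Lena = 0.919(5) + 0.081(7.2) = 5.1782
Difference = 4.4293 − 5.1782 = -0.7489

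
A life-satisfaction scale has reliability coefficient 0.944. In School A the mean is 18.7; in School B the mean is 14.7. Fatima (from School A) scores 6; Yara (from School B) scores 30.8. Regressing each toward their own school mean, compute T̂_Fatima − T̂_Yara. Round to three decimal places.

-23.187

T̂_Fatima = 0.944(6) + 0.056(18.7) = 6.71120
T̂_Yara = 0.944(30.8) + 0.056(14.7) = 29.89840
Difference = 6.71120 − 29.89840 = -23.18720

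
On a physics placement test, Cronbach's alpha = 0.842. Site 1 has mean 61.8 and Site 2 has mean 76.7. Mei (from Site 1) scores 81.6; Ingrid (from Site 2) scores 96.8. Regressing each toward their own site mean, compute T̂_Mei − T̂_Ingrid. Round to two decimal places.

-15.15

T̂_Mei = 0.842(81.6) + 0.158(61.8) = 78.4716
T̂_Ingrid = 0.842(96.8) + 0.158(76.7) = 93.6242
Difference = 78.4716 − 93.6242 = -15.1526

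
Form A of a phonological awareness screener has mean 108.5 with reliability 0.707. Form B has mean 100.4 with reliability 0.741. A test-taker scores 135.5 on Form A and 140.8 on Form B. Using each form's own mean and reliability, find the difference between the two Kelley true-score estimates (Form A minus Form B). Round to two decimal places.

T̂_A = 0.707(135.5) + 0.293(108.5) = 127.5890
T̂_B = 0.741(140.8) + 0.259(100.4) = 130.3364
T̂_A − T̂_B = -2.7474

-2.75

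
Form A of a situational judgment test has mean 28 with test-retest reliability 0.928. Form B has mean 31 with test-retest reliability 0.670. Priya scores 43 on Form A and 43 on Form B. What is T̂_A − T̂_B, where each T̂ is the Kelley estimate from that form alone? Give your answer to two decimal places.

2.88

T̂_A = 0.928(43) + 0.072(28) = 41.9200
T̂_B = 0.670(43) + 0.330(31) = 39.0400
T̂_A − T̂_B = 2.8800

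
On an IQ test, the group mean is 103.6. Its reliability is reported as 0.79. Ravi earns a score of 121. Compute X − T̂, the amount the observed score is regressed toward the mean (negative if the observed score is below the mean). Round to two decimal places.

3.65

Regress the observed score toward the mean by the unreliability: T̂ = 0.79·121 + 0.21·103.6 = 95.59 + 21.756 = 117.3460.
X − T̂ = 121 − 117.346 = 3.654 → 3.65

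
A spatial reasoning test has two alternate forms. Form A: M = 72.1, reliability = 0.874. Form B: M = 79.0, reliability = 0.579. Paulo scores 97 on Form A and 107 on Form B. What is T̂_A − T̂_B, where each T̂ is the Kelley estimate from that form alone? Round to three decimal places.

T̂_A = 0.874(97) + 0.126(72.1) = 93.86260
T̂_B = 0.579(107) + 0.421(79.0) = 95.21200
T̂_A − T̂_B = -1.34940

-1.349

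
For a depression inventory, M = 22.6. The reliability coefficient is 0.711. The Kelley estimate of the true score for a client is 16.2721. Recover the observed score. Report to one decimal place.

13.7

T̂ = ρX + (1 − ρ)μ  ⇒  X = (T̂ − (1 − ρ)μ) / ρ
X = (16.2721 − 0.289 × 22.6) / 0.711 = (16.2721 − 6.5314) / 0.711 = 9.7407 / 0.711 = 13.700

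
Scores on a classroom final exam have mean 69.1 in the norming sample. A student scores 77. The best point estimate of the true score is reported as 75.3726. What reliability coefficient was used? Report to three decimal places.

T̂ = ρX + (1 − ρ)μ  ⇒  T̂ − μ = ρ(X − μ)
ρ = (T̂ − μ)/(X − μ) = (75.3726 − 69.1) / (77 − 69.1) = 6.2726 / 7.9 = 0.79400

0.794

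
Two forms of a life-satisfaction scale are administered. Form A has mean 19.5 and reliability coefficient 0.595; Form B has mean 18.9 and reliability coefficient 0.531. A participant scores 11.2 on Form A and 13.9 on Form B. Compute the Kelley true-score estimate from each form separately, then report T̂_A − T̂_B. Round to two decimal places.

-1.68

T̂_A = 0.595(11.2) + 0.405(19.5) = 14.5615
T̂_B = 0.531(13.9) + 0.469(18.9) = 16.2450
T̂_A − T̂_B = -1.6835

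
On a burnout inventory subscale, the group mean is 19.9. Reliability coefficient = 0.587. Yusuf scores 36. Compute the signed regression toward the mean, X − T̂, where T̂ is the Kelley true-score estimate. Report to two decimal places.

6.65

T̂ = 0.587(36) + 0.413(19.9) = 21.132 + 8.2187 = 29.3507 → 29.351
X − T̂ = 36 − 29.351 = 6.649 → 6.65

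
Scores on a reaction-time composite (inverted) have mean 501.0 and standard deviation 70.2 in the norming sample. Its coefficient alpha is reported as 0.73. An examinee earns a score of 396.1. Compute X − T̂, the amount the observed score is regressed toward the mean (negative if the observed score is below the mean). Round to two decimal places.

-28.32

T̂ = 0.73(396.1) + 0.27(501.0) = 289.153 + 135.270 = 424.4230 → 424.423
X − T̂ = 396.1 − 424.423 = -28.323 → -28.32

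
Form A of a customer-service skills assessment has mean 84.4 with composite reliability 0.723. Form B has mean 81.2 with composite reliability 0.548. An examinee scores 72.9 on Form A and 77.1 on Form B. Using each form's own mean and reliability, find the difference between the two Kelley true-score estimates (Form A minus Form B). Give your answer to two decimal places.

T̂_A = 0.723(72.9) + 0.277(84.4) = 76.0855
T̂_B = 0.548(77.1) + 0.452(81.2) = 78.9532
T̂_A − T̂_B = -2.8677

-2.87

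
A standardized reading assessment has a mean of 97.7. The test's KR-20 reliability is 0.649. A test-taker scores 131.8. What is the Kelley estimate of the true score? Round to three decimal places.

119.831

T̂ = 0.649(131.8) + 0.351(97.7) = 85.5382 + 34.2927 = 119.8309 → 119.831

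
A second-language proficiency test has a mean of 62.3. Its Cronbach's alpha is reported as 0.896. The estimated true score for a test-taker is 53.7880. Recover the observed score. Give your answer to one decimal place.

52.8

T̂ = ρX + (1 − ρ)μ  ⇒  X = (T̂ − (1 − ρ)μ) / ρ
X = (53.7880 − 0.104 × 62.3) / 0.896 = (53.7880 − 6.4792) / 0.896 = 47.3088 / 0.896 = 52.800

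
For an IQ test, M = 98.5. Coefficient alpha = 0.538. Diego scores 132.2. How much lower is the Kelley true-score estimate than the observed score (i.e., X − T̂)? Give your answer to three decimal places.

Regress the observed score toward the mean by the unreliability: T̂ = 0.538·132.2 + 0.462·98.5 = 71.1236 + 45.5070 = 116.63060.
X − T̂ = 132.2 − 116.6306 = 15.5694 → 15.569

15.569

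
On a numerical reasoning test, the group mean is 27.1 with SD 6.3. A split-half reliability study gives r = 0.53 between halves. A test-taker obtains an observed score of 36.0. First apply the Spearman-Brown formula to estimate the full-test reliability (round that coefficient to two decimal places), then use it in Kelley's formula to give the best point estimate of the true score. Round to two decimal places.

Spearman-Brown: ρ = 2r/(1 + r) = 2(0.53)/(1 + 0.53) = 1.060/1.53 = 0.6928 → 0.69
T̂ = ρX + (1 − ρ)μ
  = 0.69 × 36.0 + 0.31 × 27.1
  = 24.840 + 8.401
  = 33.241
  ≈ 33.24

33.24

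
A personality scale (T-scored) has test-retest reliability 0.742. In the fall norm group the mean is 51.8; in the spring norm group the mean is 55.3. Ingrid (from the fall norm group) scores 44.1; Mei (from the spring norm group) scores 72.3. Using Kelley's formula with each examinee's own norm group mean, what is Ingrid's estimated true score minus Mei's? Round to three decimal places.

-21.827

T̂_Ingrid = 0.742(44.1) + 0.258(51.8) = 46.08660
T̂_Mei = 0.742(72.3) + 0.258(55.3) = 67.91400
Difference = 46.08660 − 67.91400 = -21.82740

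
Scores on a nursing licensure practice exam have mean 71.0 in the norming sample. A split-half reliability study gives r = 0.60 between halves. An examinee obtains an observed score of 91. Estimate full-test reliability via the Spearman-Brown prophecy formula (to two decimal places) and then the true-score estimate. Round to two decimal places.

86.00

Spearman-Brown: ρ = 2r/(1 + r) = 2(0.60)/(1 + 0.60) = 1.200/1.60 = 0.7500 → 0.75
Kelley's formula gives T̂ = 0.75·91 + 0.25·71.0 = 68.25 + 17.750 = 86.000.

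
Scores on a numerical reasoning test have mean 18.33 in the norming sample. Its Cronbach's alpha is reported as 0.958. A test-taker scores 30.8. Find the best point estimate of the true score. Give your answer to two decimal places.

T̂ = 0.958(30.8) + 0.042(18.33) = 29.5064 + 0.76986 = 30.276 → 30.28

30.28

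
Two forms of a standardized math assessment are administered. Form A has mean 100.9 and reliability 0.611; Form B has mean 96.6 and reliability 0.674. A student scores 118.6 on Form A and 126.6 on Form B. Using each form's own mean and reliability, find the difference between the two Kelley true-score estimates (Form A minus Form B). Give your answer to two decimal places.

-5.11

T̂_A = 0.611(118.6) + 0.389(100.9) = 111.7147
T̂_B = 0.674(126.6) + 0.326(96.6) = 116.8200
T̂_A − T̂_B = -5.1053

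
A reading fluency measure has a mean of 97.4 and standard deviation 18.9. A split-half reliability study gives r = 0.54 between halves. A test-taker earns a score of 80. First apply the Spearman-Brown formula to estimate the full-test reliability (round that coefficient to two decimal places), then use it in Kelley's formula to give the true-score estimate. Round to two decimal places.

Spearman-Brown: ρ = 2r/(1 + r) = 2(0.54)/(1 + 0.54) = 1.080/1.54 = 0.7013 → 0.70
T̂ = ρX + (1 − ρ)μ
  = 0.70 × 80 + 0.30 × 97.4
  = 56.00 + 29.220
  = 85.220
  ≈ 85.22

85.22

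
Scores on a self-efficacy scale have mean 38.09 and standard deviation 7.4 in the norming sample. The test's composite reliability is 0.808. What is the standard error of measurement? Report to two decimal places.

3.24

SEM = SD · √(1 − ρ) = 7.4 × √0.192 = 7.4 × 0.4382 = 3.243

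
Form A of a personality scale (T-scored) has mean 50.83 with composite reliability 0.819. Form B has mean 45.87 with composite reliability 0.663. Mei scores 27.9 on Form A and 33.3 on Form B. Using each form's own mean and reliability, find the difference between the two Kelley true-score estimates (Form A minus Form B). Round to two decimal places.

-5.49

T̂_A = 0.819(27.9) + 0.181(50.83) = 32.0503
T̂_B = 0.663(33.3) + 0.337(45.87) = 37.5361
T̂_A − T̂_B = -5.4858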